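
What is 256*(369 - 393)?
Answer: -6144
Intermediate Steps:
256*(369 - 393) = 256*(-24) = -6144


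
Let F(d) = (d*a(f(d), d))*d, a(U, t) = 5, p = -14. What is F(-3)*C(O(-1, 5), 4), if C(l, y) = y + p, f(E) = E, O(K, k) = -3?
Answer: -450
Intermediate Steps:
C(l, y) = -14 + y (C(l, y) = y - 14 = -14 + y)
F(d) = 5*d² (F(d) = (d*5)*d = (5*d)*d = 5*d²)
F(-3)*C(O(-1, 5), 4) = (5*(-3)²)*(-14 + 4) = (5*9)*(-10) = 45*(-10) = -450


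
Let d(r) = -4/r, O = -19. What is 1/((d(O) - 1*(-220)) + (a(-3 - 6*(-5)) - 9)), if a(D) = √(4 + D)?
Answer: 76247/16092978 - 361*√31/16092978 ≈ 0.0046130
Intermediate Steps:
1/((d(O) - 1*(-220)) + (a(-3 - 6*(-5)) - 9)) = 1/((-4/(-19) - 1*(-220)) + (√(4 + (-3 - 6*(-5))) - 9)) = 1/((-4*(-1/19) + 220) + (√(4 + (-3 - 1*(-30))) - 9)) = 1/((4/19 + 220) + (√(4 + (-3 + 30)) - 9)) = 1/(4184/19 + (√(4 + 27) - 9)) = 1/(4184/19 + (√31 - 9)) = 1/(4184/19 + (-9 + √31)) = 1/(4013/19 + √31)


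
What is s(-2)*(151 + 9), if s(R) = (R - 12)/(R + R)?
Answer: 560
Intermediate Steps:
s(R) = (-12 + R)/(2*R) (s(R) = (-12 + R)/((2*R)) = (-12 + R)*(1/(2*R)) = (-12 + R)/(2*R))
s(-2)*(151 + 9) = ((1/2)*(-12 - 2)/(-2))*(151 + 9) = ((1/2)*(-1/2)*(-14))*160 = (7/2)*160 = 560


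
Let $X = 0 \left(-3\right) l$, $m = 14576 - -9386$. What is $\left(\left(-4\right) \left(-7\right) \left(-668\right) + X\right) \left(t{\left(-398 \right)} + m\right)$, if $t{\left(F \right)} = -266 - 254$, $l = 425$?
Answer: $-438459168$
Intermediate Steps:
$t{\left(F \right)} = -520$
$m = 23962$ ($m = 14576 + 9386 = 23962$)
$X = 0$ ($X = 0 \left(-3\right) 425 = 0 \cdot 425 = 0$)
$\left(\left(-4\right) \left(-7\right) \left(-668\right) + X\right) \left(t{\left(-398 \right)} + m\right) = \left(\left(-4\right) \left(-7\right) \left(-668\right) + 0\right) \left(-520 + 23962\right) = \left(28 \left(-668\right) + 0\right) 23442 = \left(-18704 + 0\right) 23442 = \left(-18704\right) 23442 = -438459168$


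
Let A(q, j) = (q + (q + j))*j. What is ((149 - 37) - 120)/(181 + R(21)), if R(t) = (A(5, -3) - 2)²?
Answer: -4/355 ≈ -0.011268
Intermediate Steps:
A(q, j) = j*(j + 2*q) (A(q, j) = (q + (j + q))*j = (j + 2*q)*j = j*(j + 2*q))
R(t) = 529 (R(t) = (-3*(-3 + 2*5) - 2)² = (-3*(-3 + 10) - 2)² = (-3*7 - 2)² = (-21 - 2)² = (-23)² = 529)
((149 - 37) - 120)/(181 + R(21)) = ((149 - 37) - 120)/(181 + 529) = (112 - 120)/710 = -8*1/710 = -4/355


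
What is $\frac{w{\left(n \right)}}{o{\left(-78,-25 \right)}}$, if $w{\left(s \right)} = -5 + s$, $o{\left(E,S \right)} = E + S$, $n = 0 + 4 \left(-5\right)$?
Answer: $\frac{25}{103} \approx 0.24272$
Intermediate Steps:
$n = -20$ ($n = 0 - 20 = -20$)
$\frac{w{\left(n \right)}}{o{\left(-78,-25 \right)}} = \frac{-5 - 20}{-78 - 25} = - \frac{25}{-103} = \left(-25\right) \left(- \frac{1}{103}\right) = \frac{25}{103}$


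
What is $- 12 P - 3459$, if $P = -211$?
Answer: $-927$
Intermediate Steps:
$- 12 P - 3459 = \left(-12\right) \left(-211\right) - 3459 = 2532 - 3459 = -927$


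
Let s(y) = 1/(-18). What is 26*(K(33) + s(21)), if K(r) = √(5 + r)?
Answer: -13/9 + 26*√38 ≈ 158.83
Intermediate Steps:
s(y) = -1/18
26*(K(33) + s(21)) = 26*(√(5 + 33) - 1/18) = 26*(√38 - 1/18) = 26*(-1/18 + √38) = -13/9 + 26*√38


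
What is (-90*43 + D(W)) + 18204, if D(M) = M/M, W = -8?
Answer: 14335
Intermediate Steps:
D(M) = 1
(-90*43 + D(W)) + 18204 = (-90*43 + 1) + 18204 = (-3870 + 1) + 18204 = -3869 + 18204 = 14335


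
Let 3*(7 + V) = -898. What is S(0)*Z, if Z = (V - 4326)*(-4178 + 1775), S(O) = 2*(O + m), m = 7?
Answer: 155840958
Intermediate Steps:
V = -919/3 (V = -7 + (1/3)*(-898) = -7 - 898/3 = -919/3 ≈ -306.33)
S(O) = 14 + 2*O (S(O) = 2*(O + 7) = 2*(7 + O) = 14 + 2*O)
Z = 11131497 (Z = (-919/3 - 4326)*(-4178 + 1775) = -13897/3*(-2403) = 11131497)
S(0)*Z = (14 + 2*0)*11131497 = (14 + 0)*11131497 = 14*11131497 = 155840958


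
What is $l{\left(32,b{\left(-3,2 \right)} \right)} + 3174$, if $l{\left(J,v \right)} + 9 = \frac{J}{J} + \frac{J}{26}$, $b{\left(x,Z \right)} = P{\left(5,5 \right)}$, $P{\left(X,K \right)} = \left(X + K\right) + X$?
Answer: $\frac{41174}{13} \approx 3167.2$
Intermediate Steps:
$P{\left(X,K \right)} = K + 2 X$ ($P{\left(X,K \right)} = \left(K + X\right) + X = K + 2 X$)
$b{\left(x,Z \right)} = 15$ ($b{\left(x,Z \right)} = 5 + 2 \cdot 5 = 5 + 10 = 15$)
$l{\left(J,v \right)} = -8 + \frac{J}{26}$ ($l{\left(J,v \right)} = -9 + \left(\frac{J}{J} + \frac{J}{26}\right) = -9 + \left(1 + J \frac{1}{26}\right) = -9 + \left(1 + \frac{J}{26}\right) = -8 + \frac{J}{26}$)
$l{\left(32,b{\left(-3,2 \right)} \right)} + 3174 = \left(-8 + \frac{1}{26} \cdot 32\right) + 3174 = \left(-8 + \frac{16}{13}\right) + 3174 = - \frac{88}{13} + 3174 = \frac{41174}{13}$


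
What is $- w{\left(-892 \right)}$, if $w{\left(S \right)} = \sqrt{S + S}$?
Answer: $- 2 i \sqrt{446} \approx - 42.237 i$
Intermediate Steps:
$w{\left(S \right)} = \sqrt{2} \sqrt{S}$ ($w{\left(S \right)} = \sqrt{2 S} = \sqrt{2} \sqrt{S}$)
$- w{\left(-892 \right)} = - \sqrt{2} \sqrt{-892} = - \sqrt{2} \cdot 2 i \sqrt{223} = - 2 i \sqrt{446}$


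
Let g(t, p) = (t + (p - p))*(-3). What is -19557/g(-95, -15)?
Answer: -6519/95 ≈ -68.621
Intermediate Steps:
g(t, p) = -3*t (g(t, p) = (t + 0)*(-3) = t*(-3) = -3*t)
-19557/g(-95, -15) = -19557/((-3*(-95))) = -19557/285 = -19557*1/285 = -6519/95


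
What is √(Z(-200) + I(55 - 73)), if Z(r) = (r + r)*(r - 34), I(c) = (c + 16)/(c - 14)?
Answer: √1497601/4 ≈ 305.94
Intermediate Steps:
I(c) = (16 + c)/(-14 + c)
Z(r) = 2*r*(-34 + r) (Z(r) = (2*r)*(-34 + r) = 2*r*(-34 + r))
√(Z(-200) + I(55 - 73)) = √(2*(-200)*(-34 - 200) + (16 + (55 - 73))/(-14 + (55 - 73))) = √(2*(-200)*(-234) + (16 - 18)/(-14 - 18)) = √(93600 - 2/(-32)) = √(93600 - 1/32*(-2)) = √(93600 + 1/16) = √(1497601/16) = √1497601/4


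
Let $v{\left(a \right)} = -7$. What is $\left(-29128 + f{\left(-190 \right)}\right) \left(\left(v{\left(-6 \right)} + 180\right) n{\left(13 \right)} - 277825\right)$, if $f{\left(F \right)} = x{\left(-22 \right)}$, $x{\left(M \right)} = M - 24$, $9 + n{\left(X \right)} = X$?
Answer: $8085078142$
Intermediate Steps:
$n{\left(X \right)} = -9 + X$
$x{\left(M \right)} = -24 + M$
$f{\left(F \right)} = -46$ ($f{\left(F \right)} = -24 - 22 = -46$)
$\left(-29128 + f{\left(-190 \right)}\right) \left(\left(v{\left(-6 \right)} + 180\right) n{\left(13 \right)} - 277825\right) = \left(-29128 - 46\right) \left(\left(-7 + 180\right) \left(-9 + 13\right) - 277825\right) = - 29174 \left(173 \cdot 4 - 277825\right) = - 29174 \left(692 - 277825\right) = \left(-29174\right) \left(-277133\right) = 8085078142$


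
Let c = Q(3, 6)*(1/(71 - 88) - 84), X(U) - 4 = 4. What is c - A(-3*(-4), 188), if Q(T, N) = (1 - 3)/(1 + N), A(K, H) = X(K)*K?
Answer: -8566/119 ≈ -71.983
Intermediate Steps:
X(U) = 8 (X(U) = 4 + 4 = 8)
A(K, H) = 8*K
Q(T, N) = -2/(1 + N)
c = 2858/119 (c = (-2/(1 + 6))*(1/(71 - 88) - 84) = (-2/7)*(1/(-17) - 84) = (-2*1/7)*(-1/17 - 84) = -2/7*(-1429/17) = 2858/119 ≈ 24.017)
c - A(-3*(-4), 188) = 2858/119 - 8*(-3*(-4)) = 2858/119 - 8*12 = 2858/119 - 1*96 = 2858/119 - 96 = -8566/119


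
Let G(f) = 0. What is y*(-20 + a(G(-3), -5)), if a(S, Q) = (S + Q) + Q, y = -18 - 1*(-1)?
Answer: 510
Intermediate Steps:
y = -17 (y = -18 + 1 = -17)
a(S, Q) = S + 2*Q (a(S, Q) = (Q + S) + Q = S + 2*Q)
y*(-20 + a(G(-3), -5)) = -17*(-20 + (0 + 2*(-5))) = -17*(-20 + (0 - 10)) = -17*(-20 - 10) = -17*(-30) = 510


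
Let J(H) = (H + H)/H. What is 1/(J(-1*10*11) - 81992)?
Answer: -1/81990 ≈ -1.2197e-5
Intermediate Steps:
J(H) = 2 (J(H) = (2*H)/H = 2)
1/(J(-1*10*11) - 81992) = 1/(2 - 81992) = 1/(-81990) = -1/81990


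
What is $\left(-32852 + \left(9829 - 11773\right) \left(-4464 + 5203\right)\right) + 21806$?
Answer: $-1447662$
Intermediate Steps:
$\left(-32852 + \left(9829 - 11773\right) \left(-4464 + 5203\right)\right) + 21806 = \left(-32852 + \left(9829 - 11773\right) 739\right) + 21806 = \left(-32852 - 1436616\right) + 21806 = -1469468 + 21806 = -1447662$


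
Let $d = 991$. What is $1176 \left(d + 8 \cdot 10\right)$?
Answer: $1259496$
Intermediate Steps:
$1176 \left(d + 8 \cdot 10\right) = 1176 \left(991 + 8 \cdot 10\right) = 1176 \left(991 + 80\right) = 1176 \cdot 1071 = 1259496$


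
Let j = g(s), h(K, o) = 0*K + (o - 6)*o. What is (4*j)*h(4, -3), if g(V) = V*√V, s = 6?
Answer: 648*√6 ≈ 1587.3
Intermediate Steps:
g(V) = V^(3/2)
h(K, o) = o*(-6 + o) (h(K, o) = 0 + (-6 + o)*o = 0 + o*(-6 + o) = o*(-6 + o))
j = 6*√6 (j = 6^(3/2) = 6*√6 ≈ 14.697)
(4*j)*h(4, -3) = (4*(6*√6))*(-3*(-6 - 3)) = (24*√6)*(-3*(-9)) = (24*√6)*27 = 648*√6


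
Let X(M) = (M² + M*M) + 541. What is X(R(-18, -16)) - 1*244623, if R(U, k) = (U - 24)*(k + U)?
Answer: 3834286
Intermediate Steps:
R(U, k) = (-24 + U)*(U + k)
X(M) = 541 + 2*M² (X(M) = (M² + M²) + 541 = 2*M² + 541 = 541 + 2*M²)
X(R(-18, -16)) - 1*244623 = (541 + 2*((-18)² - 24*(-18) - 24*(-16) - 18*(-16))²) - 1*244623 = (541 + 2*(324 + 432 + 384 + 288)²) - 244623 = (541 + 2*1428²) - 244623 = (541 + 2*2039184) - 244623 = (541 + 4078368) - 244623 = 4078909 - 244623 = 3834286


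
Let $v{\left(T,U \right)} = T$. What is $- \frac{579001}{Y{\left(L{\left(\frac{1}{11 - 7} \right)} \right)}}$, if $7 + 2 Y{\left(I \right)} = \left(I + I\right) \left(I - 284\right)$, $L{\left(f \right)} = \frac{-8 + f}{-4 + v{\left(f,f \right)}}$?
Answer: $\frac{260550450}{263773} \approx 987.78$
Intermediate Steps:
$L{\left(f \right)} = \frac{-8 + f}{-4 + f}$
$Y{\left(I \right)} = - \frac{7}{2} + I \left(-284 + I\right)$ ($Y{\left(I \right)} = - \frac{7}{2} + \frac{\left(I + I\right) \left(I - 284\right)}{2} = - \frac{7}{2} + \frac{2 I \left(-284 + I\right)}{2} = - \frac{7}{2} + I \left(-284 + I\right)$)
$- \frac{579001}{Y{\left(L{\left(\frac{1}{11 - 7} \right)} \right)}} = - \frac{579001}{- \frac{7}{2} + \left(\frac{-8 + \frac{1}{11 - 7}}{-4 + \frac{1}{11 - 7}}\right)^{2} - 284 \frac{-8 + \frac{1}{11 - 7}}{-4 + \frac{1}{11 - 7}}} = - \frac{579001}{- \frac{7}{2} + \left(\frac{-8 + \frac{1}{4}}{-4 + \frac{1}{4}}\right)^{2} - 284 \frac{-8 + \frac{1}{4}}{-4 + \frac{1}{4}}} = - \frac{579001}{- \frac{7}{2} + \left(\frac{1}{- \frac{15}{4}} \left(- \frac{31}{4}\right)\right)^{2} - 284 \frac{1}{- \frac{15}{4}} \left(- \frac{31}{4}\right)} = - \frac{579001}{- \frac{7}{2} + \left(\left(- \frac{4}{15}\right) \left(- \frac{31}{4}\right)\right)^{2} - 284 \left(\left(- \frac{4}{15}\right) \left(- \frac{31}{4}\right)\right)} = - \frac{579001}{- \frac{7}{2} + \left(\frac{31}{15}\right)^{2} - \frac{8804}{15}} = - \frac{579001}{- \frac{7}{2} + \frac{961}{225} - \frac{8804}{15}} = - \frac{579001}{- \frac{263773}{450}} = \left(-579001\right) \left(- \frac{450}{263773}\right) = \frac{260550450}{263773}$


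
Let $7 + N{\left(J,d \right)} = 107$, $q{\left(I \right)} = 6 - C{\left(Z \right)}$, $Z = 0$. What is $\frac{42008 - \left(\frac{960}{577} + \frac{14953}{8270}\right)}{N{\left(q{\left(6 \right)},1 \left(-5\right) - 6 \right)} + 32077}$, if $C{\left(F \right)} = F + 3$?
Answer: $\frac{200436787239}{153541886830} \approx 1.3054$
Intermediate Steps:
$C{\left(F \right)} = 3 + F$
$q{\left(I \right)} = 3$ ($q{\left(I \right)} = 6 - \left(3 + 0\right) = 6 - 3 = 3$)
$N{\left(J,d \right)} = 100$ ($N{\left(J,d \right)} = -7 + 107 = 100$)
$\frac{42008 - \left(\frac{960}{577} + \frac{14953}{8270}\right)}{N{\left(q{\left(6 \right)},1 \left(-5\right) - 6 \right)} + 32077} = \frac{42008 - \left(\frac{960}{577} + \frac{14953}{8270}\right)}{100 + 32077} = \frac{42008 - \frac{16567081}{4771790}}{32177} = \left(42008 - \frac{16567081}{4771790}\right) \frac{1}{32177} = \frac{200436787239}{4771790} \cdot \frac{1}{32177} = \frac{200436787239}{153541886830}$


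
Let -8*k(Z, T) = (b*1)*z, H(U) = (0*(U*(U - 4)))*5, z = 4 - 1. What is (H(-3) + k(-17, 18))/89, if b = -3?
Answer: 9/712 ≈ 0.012640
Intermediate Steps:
z = 3
H(U) = 0 (H(U) = (0*(U*(-4 + U)))*5 = 0*5 = 0)
k(Z, T) = 9/8 (k(Z, T) = -(-3*1)*3/8 = -(-3)*3/8 = -1/8*(-9) = 9/8)
(H(-3) + k(-17, 18))/89 = (0 + 9/8)/89 = (9/8)*(1/89) = 9/712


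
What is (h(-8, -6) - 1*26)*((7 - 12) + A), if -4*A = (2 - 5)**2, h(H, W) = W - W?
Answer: 377/2 ≈ 188.50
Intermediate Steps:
h(H, W) = 0
A = -9/4 (A = -(2 - 5)**2/4 = -1/4*(-3)**2 = -1/4*9 = -9/4 ≈ -2.2500)
(h(-8, -6) - 1*26)*((7 - 12) + A) = (0 - 1*26)*((7 - 12) - 9/4) = (0 - 26)*(-5 - 9/4) = -26*(-29/4) = 377/2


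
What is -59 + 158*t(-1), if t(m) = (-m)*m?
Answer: -217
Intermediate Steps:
t(m) = -m**2
-59 + 158*t(-1) = -59 + 158*(-1*(-1)**2) = -59 + 158*(-1*1) = -59 + 158*(-1) = -59 - 158 = -217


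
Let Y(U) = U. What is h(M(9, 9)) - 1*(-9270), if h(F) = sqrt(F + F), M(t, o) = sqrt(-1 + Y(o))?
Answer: 9270 + 2*2**(1/4) ≈ 9272.4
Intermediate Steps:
M(t, o) = sqrt(-1 + o)
h(F) = sqrt(2)*sqrt(F) (h(F) = sqrt(2*F) = sqrt(2)*sqrt(F))
h(M(9, 9)) - 1*(-9270) = sqrt(2)*sqrt(sqrt(-1 + 9)) - 1*(-9270) = sqrt(2)*sqrt(sqrt(8)) + 9270 = sqrt(2)*sqrt(2*sqrt(2)) + 9270 = sqrt(2)*2**(3/4) + 9270 = 2*2**(1/4) + 9270 = 9270 + 2*2**(1/4)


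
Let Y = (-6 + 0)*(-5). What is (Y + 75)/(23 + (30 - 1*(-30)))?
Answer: 105/83 ≈ 1.2651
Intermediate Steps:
Y = 30 (Y = -6*(-5) = 30)
(Y + 75)/(23 + (30 - 1*(-30))) = (30 + 75)/(23 + (30 - 1*(-30))) = 105/(23 + (30 + 30)) = 105/(23 + 60) = 105/83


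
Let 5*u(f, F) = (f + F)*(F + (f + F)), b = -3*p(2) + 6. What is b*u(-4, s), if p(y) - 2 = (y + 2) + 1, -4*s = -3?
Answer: -195/8 ≈ -24.375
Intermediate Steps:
s = 3/4 (s = -1/4*(-3) = 3/4 ≈ 0.75000)
p(y) = 5 + y (p(y) = 2 + ((y + 2) + 1) = 2 + ((2 + y) + 1) = 2 + (3 + y) = 5 + y)
b = -15 (b = -3*(5 + 2) + 6 = -3*7 + 6 = -21 + 6 = -15)
u(f, F) = (F + f)*(f + 2*F)/5 (u(f, F) = ((f + F)*(F + (f + F)))/5 = ((F + f)*(F + (F + f)))/5 = ((F + f)*(f + 2*F))/5 = (F + f)*(f + 2*F)/5)
b*u(-4, s) = -15*((1/5)*(-4)**2 + 2*(3/4)**2/5 + (3/5)*(3/4)*(-4)) = -15*((1/5)*16 + (2/5)*(9/16) - 9/5) = -15*(16/5 + 9/40 - 9/5) = -15*13/8 = -195/8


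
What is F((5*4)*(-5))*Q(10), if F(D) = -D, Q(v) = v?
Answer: 1000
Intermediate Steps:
F((5*4)*(-5))*Q(10) = -5*4*(-5)*10 = -20*(-5)*10 = -1*(-100)*10 = 100*10 = 1000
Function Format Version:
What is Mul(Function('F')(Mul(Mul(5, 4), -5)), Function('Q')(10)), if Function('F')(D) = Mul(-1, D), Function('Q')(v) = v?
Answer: 1000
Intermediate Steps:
Mul(Function('F')(Mul(Mul(5, 4), -5)), Function('Q')(10)) = Mul(Mul(-1, Mul(Mul(5, 4), -5)), 10) = Mul(Mul(-1, Mul(20, -5)), 10) = Mul(Mul(-1, -100), 10) = Mul(100, 10) = 1000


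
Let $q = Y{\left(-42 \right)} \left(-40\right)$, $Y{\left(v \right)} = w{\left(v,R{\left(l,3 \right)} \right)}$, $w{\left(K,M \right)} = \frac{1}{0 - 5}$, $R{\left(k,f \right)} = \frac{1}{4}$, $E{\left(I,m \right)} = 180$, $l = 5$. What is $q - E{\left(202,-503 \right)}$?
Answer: $-172$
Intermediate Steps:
$R{\left(k,f \right)} = \frac{1}{4}$
$w{\left(K,M \right)} = - \frac{1}{5}$ ($w{\left(K,M \right)} = \frac{1}{-5} = - \frac{1}{5}$)
$Y{\left(v \right)} = - \frac{1}{5}$
$q = 8$ ($q = \left(- \frac{1}{5}\right) \left(-40\right) = 8$)
$q - E{\left(202,-503 \right)} = 8 - 180 = -172$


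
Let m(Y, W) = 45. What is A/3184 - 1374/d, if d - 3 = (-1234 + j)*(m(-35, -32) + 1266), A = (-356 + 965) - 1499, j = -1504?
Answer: -531715589/1904835960 ≈ -0.27914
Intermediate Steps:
A = -890 (A = 609 - 1499 = -890)
d = -3589515 (d = 3 + (-1234 - 1504)*(45 + 1266) = 3 - 2738*1311 = 3 - 3589518 = -3589515)
A/3184 - 1374/d = -890/3184 - 1374/(-3589515) = -890*1/3184 - 1374*(-1/3589515) = -445/1592 + 458/1196505 = -531715589/1904835960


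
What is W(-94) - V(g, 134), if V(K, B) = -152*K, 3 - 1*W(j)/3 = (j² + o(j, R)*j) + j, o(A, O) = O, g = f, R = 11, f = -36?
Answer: -28587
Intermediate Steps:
g = -36
W(j) = 9 - 36*j - 3*j² (W(j) = 9 - 3*((j² + 11*j) + j) = 9 - 3*(j² + 12*j) = 9 + (-36*j - 3*j²) = 9 - 36*j - 3*j²)
W(-94) - V(g, 134) = (9 - 36*(-94) - 3*(-94)²) - (-152)*(-36) = (9 + 3384 - 3*8836) - 1*5472 = (9 + 3384 - 26508) - 5472 = -23115 - 5472 = -28587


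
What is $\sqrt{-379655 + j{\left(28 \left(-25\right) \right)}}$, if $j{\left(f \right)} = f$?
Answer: $i \sqrt{380355} \approx 616.73 i$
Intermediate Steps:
$\sqrt{-379655 + j{\left(28 \left(-25\right) \right)}} = \sqrt{-379655 + 28 \left(-25\right)} = \sqrt{-379655 - 700} = \sqrt{-380355} = i \sqrt{380355}$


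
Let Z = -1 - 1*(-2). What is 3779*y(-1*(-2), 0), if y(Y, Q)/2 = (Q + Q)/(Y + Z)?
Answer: 0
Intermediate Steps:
Z = 1 (Z = -1 + 2 = 1)
y(Y, Q) = 4*Q/(1 + Y) (y(Y, Q) = 2*((Q + Q)/(Y + 1)) = 2*((2*Q)/(1 + Y)) = 2*(2*Q/(1 + Y)) = 4*Q/(1 + Y))
3779*y(-1*(-2), 0) = 3779*(4*0/(1 - 1*(-2))) = 3779*(4*0/(1 + 2)) = 3779*(4*0/3) = 3779*(4*0*(⅓)) = 3779*0 = 0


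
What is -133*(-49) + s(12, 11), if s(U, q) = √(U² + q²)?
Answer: 6517 + √265 ≈ 6533.3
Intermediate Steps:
-133*(-49) + s(12, 11) = -133*(-49) + √(12² + 11²) = 6517 + √(144 + 121) = 6517 + √265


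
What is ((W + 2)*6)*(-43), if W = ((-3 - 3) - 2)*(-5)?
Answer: -10836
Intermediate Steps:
W = 40 (W = (-6 - 2)*(-5) = -8*(-5) = 40)
((W + 2)*6)*(-43) = ((40 + 2)*6)*(-43) = (42*6)*(-43) = 252*(-43) = -10836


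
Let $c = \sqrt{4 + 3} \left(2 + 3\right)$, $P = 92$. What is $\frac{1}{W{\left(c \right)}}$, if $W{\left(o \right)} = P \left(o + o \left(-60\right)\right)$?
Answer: $- \frac{\sqrt{7}}{189980} \approx -1.3926 \cdot 10^{-5}$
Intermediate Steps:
$c = 5 \sqrt{7}$ ($c = \sqrt{7} \cdot 5 = 5 \sqrt{7} \approx 13.229$)
$W{\left(o \right)} = - 5428 o$ ($W{\left(o \right)} = 92 \left(o + o \left(-60\right)\right) = 92 \left(o - 60 o\right) = 92 \left(- 59 o\right) = - 5428 o$)
$\frac{1}{W{\left(c \right)}} = \frac{1}{\left(-5428\right) 5 \sqrt{7}} = \frac{1}{\left(-27140\right) \sqrt{7}} = - \frac{\sqrt{7}}{189980}$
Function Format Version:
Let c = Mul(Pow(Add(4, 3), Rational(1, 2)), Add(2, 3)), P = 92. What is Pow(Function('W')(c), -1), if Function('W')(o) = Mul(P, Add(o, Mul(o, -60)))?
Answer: Mul(Rational(-1, 189980), Pow(7, Rational(1, 2))) ≈ -1.3926e-5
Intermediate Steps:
c = Mul(5, Pow(7, Rational(1, 2))) (c = Mul(Pow(7, Rational(1, 2)), 5) = Mul(5, Pow(7, Rational(1, 2))) ≈ 13.229)
Function('W')(o) = Mul(-5428, o) (Function('W')(o) = Mul(92, Add(o, Mul(o, -60))) = Mul(92, Add(o, Mul(-60, o))) = Mul(92, Mul(-59, o)) = Mul(-5428, o))
Pow(Function('W')(c), -1) = Pow(Mul(-5428, Mul(5, Pow(7, Rational(1, 2)))), -1) = Pow(Mul(-27140, Pow(7, Rational(1, 2))), -1) = Mul(Rational(-1, 189980), Pow(7, Rational(1, 2)))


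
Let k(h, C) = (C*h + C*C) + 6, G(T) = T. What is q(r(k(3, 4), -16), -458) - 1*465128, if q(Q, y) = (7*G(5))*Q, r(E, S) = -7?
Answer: -465373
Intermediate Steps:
k(h, C) = 6 + C² + C*h (k(h, C) = (C*h + C²) + 6 = (C² + C*h) + 6 = 6 + C² + C*h)
q(Q, y) = 35*Q (q(Q, y) = (7*5)*Q = 35*Q)
q(r(k(3, 4), -16), -458) - 1*465128 = 35*(-7) - 1*465128 = -245 - 465128 = -465373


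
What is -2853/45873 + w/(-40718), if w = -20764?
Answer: 46463251/103769823 ≈ 0.44775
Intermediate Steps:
-2853/45873 + w/(-40718) = -2853/45873 - 20764/(-40718) = -2853*1/45873 - 20764*(-1/40718) = -317/5097 + 10382/20359 = 46463251/103769823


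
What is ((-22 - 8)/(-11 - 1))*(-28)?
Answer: -70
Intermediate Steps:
((-22 - 8)/(-11 - 1))*(-28) = -30/(-12)*(-28) = -30*(-1/12)*(-28) = (5/2)*(-28) = -70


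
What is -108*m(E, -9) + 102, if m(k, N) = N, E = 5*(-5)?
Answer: 1074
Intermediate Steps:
E = -25
-108*m(E, -9) + 102 = -108*(-9) + 102 = 972 + 102 = 1074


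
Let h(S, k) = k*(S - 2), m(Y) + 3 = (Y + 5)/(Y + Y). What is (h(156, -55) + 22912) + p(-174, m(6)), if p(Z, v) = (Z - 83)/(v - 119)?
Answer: 20987310/1453 ≈ 14444.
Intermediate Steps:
m(Y) = -3 + (5 + Y)/(2*Y) (m(Y) = -3 + (Y + 5)/(Y + Y) = -3 + (5 + Y)/((2*Y)) = -3 + (5 + Y)*(1/(2*Y)) = -3 + (5 + Y)/(2*Y))
p(Z, v) = (-83 + Z)/(-119 + v)
h(S, k) = k*(-2 + S)
(h(156, -55) + 22912) + p(-174, m(6)) = (-55*(-2 + 156) + 22912) + (-83 - 174)/(-119 + (5/2)*(1 - 1*6)/6) = (-55*154 + 22912) - 257/(-119 + (5/2)*(⅙)*(1 - 6)) = (-8470 + 22912) - 257/(-119 + (5/2)*(⅙)*(-5)) = 14442 - 257/(-119 - 25/12) = 14442 - 257/(-1453/12) = 14442 - 12/1453*(-257) = 14442 + 3084/1453 = 20987310/1453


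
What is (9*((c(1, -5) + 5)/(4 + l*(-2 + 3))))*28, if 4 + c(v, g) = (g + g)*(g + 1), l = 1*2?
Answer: 1722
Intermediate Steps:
l = 2
c(v, g) = -4 + 2*g*(1 + g) (c(v, g) = -4 + (g + g)*(g + 1) = -4 + (2*g)*(1 + g) = -4 + 2*g*(1 + g))
(9*((c(1, -5) + 5)/(4 + l*(-2 + 3))))*28 = (9*(((-4 + 2*(-5) + 2*(-5)²) + 5)/(4 + 2*(-2 + 3))))*28 = (9*(((-4 - 10 + 2*25) + 5)/(4 + 2*1)))*28 = (9*(((-4 - 10 + 50) + 5)/(4 + 2)))*28 = (9*((36 + 5)/6))*28 = (9*(41*(⅙)))*28 = (9*(41/6))*28 = (123/2)*28 = 1722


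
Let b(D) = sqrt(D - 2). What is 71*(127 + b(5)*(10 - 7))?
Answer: 9017 + 213*sqrt(3) ≈ 9385.9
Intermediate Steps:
b(D) = sqrt(-2 + D)
71*(127 + b(5)*(10 - 7)) = 71*(127 + sqrt(-2 + 5)*(10 - 7)) = 71*(127 + sqrt(3)*3) = 71*(127 + 3*sqrt(3)) = 9017 + 213*sqrt(3)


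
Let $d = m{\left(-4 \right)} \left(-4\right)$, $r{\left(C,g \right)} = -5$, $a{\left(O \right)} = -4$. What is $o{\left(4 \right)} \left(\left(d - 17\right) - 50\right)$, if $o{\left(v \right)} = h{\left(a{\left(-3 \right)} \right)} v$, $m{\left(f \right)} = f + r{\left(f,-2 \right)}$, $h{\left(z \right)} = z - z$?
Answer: $0$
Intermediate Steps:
$h{\left(z \right)} = 0$
$m{\left(f \right)} = -5 + f$ ($m{\left(f \right)} = f - 5 = -5 + f$)
$d = 36$ ($d = \left(-5 - 4\right) \left(-4\right) = \left(-9\right) \left(-4\right) = 36$)
$o{\left(v \right)} = 0$ ($o{\left(v \right)} = 0 v = 0$)
$o{\left(4 \right)} \left(\left(d - 17\right) - 50\right) = 0 \left(\left(36 - 17\right) - 50\right) = 0 \left(19 - 50\right) = 0 \left(-31\right) = 0$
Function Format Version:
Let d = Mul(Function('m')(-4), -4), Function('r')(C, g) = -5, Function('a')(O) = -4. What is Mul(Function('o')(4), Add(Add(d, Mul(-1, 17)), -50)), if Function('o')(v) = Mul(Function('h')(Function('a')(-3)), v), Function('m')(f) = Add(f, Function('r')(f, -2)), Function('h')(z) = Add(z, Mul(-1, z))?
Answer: 0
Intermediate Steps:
Function('h')(z) = 0
Function('m')(f) = Add(-5, f) (Function('m')(f) = Add(f, -5) = Add(-5, f))
d = 36 (d = Mul(Add(-5, -4), -4) = Mul(-9, -4) = 36)
Function('o')(v) = 0 (Function('o')(v) = Mul(0, v) = 0)
Mul(Function('o')(4), Add(Add(d, Mul(-1, 17)), -50)) = Mul(0, Add(Add(36, Mul(-1, 17)), -50)) = Mul(0, Add(Add(36, -17), -50)) = Mul(0, Add(19, -50)) = Mul(0, -31) = 0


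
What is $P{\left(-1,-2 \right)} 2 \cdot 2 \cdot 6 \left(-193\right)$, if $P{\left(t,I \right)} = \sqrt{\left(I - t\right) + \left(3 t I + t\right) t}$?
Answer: $- 4632 i \sqrt{6} \approx - 11346.0 i$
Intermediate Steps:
$P{\left(t,I \right)} = \sqrt{I - t + t \left(t + 3 I t\right)}$ ($P{\left(t,I \right)} = \sqrt{\left(I - t\right) + \left(3 I t + t\right) t} = \sqrt{\left(I - t\right) + \left(t + 3 I t\right) t} = \sqrt{\left(I - t\right) + t \left(t + 3 I t\right)} = \sqrt{I - t + t \left(t + 3 I t\right)}$)
$P{\left(-1,-2 \right)} 2 \cdot 2 \cdot 6 \left(-193\right) = \sqrt{-2 + \left(-1\right)^{2} - -1 + 3 \left(-2\right) \left(-1\right)^{2}} \cdot 2 \cdot 2 \cdot 6 \left(-193\right) = \sqrt{-2 + 1 + 1 + 3 \left(-2\right) 1} \cdot 4 \cdot 6 \left(-193\right) = \sqrt{-2 + 1 + 1 - 6} \cdot 24 \left(-193\right) = \sqrt{-6} \cdot 24 \left(-193\right) = i \sqrt{6} \cdot 24 \left(-193\right) = 24 i \sqrt{6} \left(-193\right) = - 4632 i \sqrt{6}$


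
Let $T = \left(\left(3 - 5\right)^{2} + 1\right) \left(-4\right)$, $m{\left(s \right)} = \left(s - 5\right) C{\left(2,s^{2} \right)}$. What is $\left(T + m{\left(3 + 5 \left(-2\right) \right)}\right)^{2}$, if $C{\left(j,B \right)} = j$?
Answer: $1936$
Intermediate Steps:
$m{\left(s \right)} = -10 + 2 s$ ($m{\left(s \right)} = \left(s - 5\right) 2 = \left(-5 + s\right) 2 = -10 + 2 s$)
$T = -20$ ($T = \left(\left(-2\right)^{2} + 1\right) \left(-4\right) = \left(4 + 1\right) \left(-4\right) = 5 \left(-4\right) = -20$)
$\left(T + m{\left(3 + 5 \left(-2\right) \right)}\right)^{2} = \left(-20 + \left(-10 + 2 \left(3 + 5 \left(-2\right)\right)\right)\right)^{2} = \left(-20 + \left(-10 + 2 \left(3 - 10\right)\right)\right)^{2} = \left(-20 + \left(-10 + 2 \left(-7\right)\right)\right)^{2} = \left(-20 - 24\right)^{2} = \left(-44\right)^{2} = 1936$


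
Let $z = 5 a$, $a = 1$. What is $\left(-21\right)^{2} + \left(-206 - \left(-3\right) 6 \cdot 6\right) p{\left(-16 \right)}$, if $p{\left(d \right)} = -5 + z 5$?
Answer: $-1519$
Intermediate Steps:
$z = 5$ ($z = 5 \cdot 1 = 5$)
$p{\left(d \right)} = 20$ ($p{\left(d \right)} = -5 + 5 \cdot 5 = -5 + 25 = 20$)
$\left(-21\right)^{2} + \left(-206 - \left(-3\right) 6 \cdot 6\right) p{\left(-16 \right)} = \left(-21\right)^{2} + \left(-206 - \left(-3\right) 6 \cdot 6\right) 20 = 441 + \left(-206 - \left(-18\right) 6\right) 20 = 441 + \left(-206 - -108\right) 20 = 441 + \left(-206 + 108\right) 20 = 441 - 1960 = -1519$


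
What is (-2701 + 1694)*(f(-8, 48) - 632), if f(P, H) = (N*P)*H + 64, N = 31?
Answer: 12559304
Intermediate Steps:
f(P, H) = 64 + 31*H*P (f(P, H) = (31*P)*H + 64 = 31*H*P + 64 = 64 + 31*H*P)
(-2701 + 1694)*(f(-8, 48) - 632) = (-2701 + 1694)*((64 + 31*48*(-8)) - 632) = -1007*((64 - 11904) - 632) = -1007*(-11840 - 632) = -1007*(-12472) = 12559304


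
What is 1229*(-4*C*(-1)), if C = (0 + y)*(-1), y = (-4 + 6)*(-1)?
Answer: 9832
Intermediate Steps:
y = -2 (y = 2*(-1) = -2)
C = 2 (C = (0 - 2)*(-1) = -2*(-1) = 2)
1229*(-4*C*(-1)) = 1229*(-4*2*(-1)) = 1229*(-8*(-1)) = 1229*8 = 9832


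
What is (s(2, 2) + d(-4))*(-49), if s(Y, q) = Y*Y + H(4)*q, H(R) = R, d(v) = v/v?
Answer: -637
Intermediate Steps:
d(v) = 1
s(Y, q) = Y² + 4*q (s(Y, q) = Y*Y + 4*q = Y² + 4*q)
(s(2, 2) + d(-4))*(-49) = ((2² + 4*2) + 1)*(-49) = ((4 + 8) + 1)*(-49) = (12 + 1)*(-49) = 13*(-49) = -637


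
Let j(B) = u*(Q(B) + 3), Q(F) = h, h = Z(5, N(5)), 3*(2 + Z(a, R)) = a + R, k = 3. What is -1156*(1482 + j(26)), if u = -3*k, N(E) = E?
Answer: -1668108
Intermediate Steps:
Z(a, R) = -2 + R/3 + a/3 (Z(a, R) = -2 + (a + R)/3 = -2 + (R + a)/3 = -2 + (R/3 + a/3) = -2 + R/3 + a/3)
u = -9 (u = -3*3 = -9)
h = 4/3 (h = -2 + (1/3)*5 + (1/3)*5 = -2 + 5/3 + 5/3 = 4/3 ≈ 1.3333)
Q(F) = 4/3
j(B) = -39 (j(B) = -9*(4/3 + 3) = -9*13/3 = -39)
-1156*(1482 + j(26)) = -1156*(1482 - 39) = -1156*1443 = -1668108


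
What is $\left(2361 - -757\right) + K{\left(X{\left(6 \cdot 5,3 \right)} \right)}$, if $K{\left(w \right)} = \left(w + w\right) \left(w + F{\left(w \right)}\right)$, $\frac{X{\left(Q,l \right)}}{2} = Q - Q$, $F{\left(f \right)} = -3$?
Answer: $3118$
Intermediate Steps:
$X{\left(Q,l \right)} = 0$ ($X{\left(Q,l \right)} = 2 \left(Q - Q\right) = 2 \cdot 0 = 0$)
$K{\left(w \right)} = 2 w \left(-3 + w\right)$ ($K{\left(w \right)} = \left(w + w\right) \left(w - 3\right) = 2 w \left(-3 + w\right)$)
$\left(2361 - -757\right) + K{\left(X{\left(6 \cdot 5,3 \right)} \right)} = \left(2361 - -757\right) + 2 \cdot 0 \left(-3 + 0\right) = \left(2361 + 757\right) + 2 \cdot 0 \left(-3\right) = 3118 + 0 = 3118$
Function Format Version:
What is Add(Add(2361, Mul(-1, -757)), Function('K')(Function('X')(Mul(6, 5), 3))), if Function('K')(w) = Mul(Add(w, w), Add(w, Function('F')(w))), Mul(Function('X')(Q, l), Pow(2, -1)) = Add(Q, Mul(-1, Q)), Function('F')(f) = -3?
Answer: 3118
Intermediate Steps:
Function('X')(Q, l) = 0 (Function('X')(Q, l) = Mul(2, Add(Q, Mul(-1, Q))) = Mul(2, 0) = 0)
Function('K')(w) = Mul(2, w, Add(-3, w)) (Function('K')(w) = Mul(Add(w, w), Add(w, -3)) = Mul(Mul(2, w), Add(-3, w)) = Mul(2, w, Add(-3, w)))
Add(Add(2361, Mul(-1, -757)), Function('K')(Function('X')(Mul(6, 5), 3))) = Add(Add(2361, Mul(-1, -757)), Mul(2, 0, Add(-3, 0))) = Add(Add(2361, 757), Mul(2, 0, -3)) = Add(3118, 0) = 3118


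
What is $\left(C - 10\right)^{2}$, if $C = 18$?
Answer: $64$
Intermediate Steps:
$\left(C - 10\right)^{2} = \left(18 - 10\right)^{2} = 8^{2} = 64$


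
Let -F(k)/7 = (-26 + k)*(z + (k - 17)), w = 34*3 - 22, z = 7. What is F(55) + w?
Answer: -9055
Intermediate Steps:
w = 80 (w = 102 - 22 = 80)
F(k) = -7*(-26 + k)*(-10 + k) (F(k) = -7*(-26 + k)*(7 + (k - 17)) = -7*(-26 + k)*(7 + (-17 + k)) = -7*(-26 + k)*(-10 + k))
F(55) + w = (-1820 - 7*55**2 + 252*55) + 80 = (-1820 - 7*3025 + 13860) + 80 = (-1820 - 21175 + 13860) + 80 = -9135 + 80 = -9055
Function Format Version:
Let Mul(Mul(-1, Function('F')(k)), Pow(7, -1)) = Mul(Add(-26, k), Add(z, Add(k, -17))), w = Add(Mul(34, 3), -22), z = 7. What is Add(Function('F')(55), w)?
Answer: -9055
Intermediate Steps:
w = 80 (w = Add(102, -22) = 80)
Function('F')(k) = Mul(-7, Add(-26, k), Add(-10, k)) (Function('F')(k) = Mul(-7, Mul(Add(-26, k), Add(7, Add(k, -17)))) = Mul(-7, Mul(Add(-26, k), Add(7, Add(-17, k)))) = Mul(-7, Mul(Add(-26, k), Add(-10, k))) = Mul(-7, Add(-26, k), Add(-10, k)))
Add(Function('F')(55), w) = Add(Add(-1820, Mul(-7, Pow(55, 2)), Mul(252, 55)), 80) = Add(Add(-1820, Mul(-7, 3025), 13860), 80) = Add(Add(-1820, -21175, 13860), 80) = Add(-9135, 80) = -9055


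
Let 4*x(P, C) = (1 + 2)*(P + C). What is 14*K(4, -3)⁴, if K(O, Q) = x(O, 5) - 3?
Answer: 354375/128 ≈ 2768.6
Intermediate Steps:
x(P, C) = 3*C/4 + 3*P/4 (x(P, C) = ((1 + 2)*(P + C))/4 = (3*(C + P))/4 = (3*C + 3*P)/4 = 3*C/4 + 3*P/4)
K(O, Q) = ¾ + 3*O/4 (K(O, Q) = ((¾)*5 + 3*O/4) - 3 = (15/4 + 3*O/4) - 3 = ¾ + 3*O/4)
14*K(4, -3)⁴ = 14*(¾ + (¾)*4)⁴ = 14*(¾ + 3)⁴ = 14*(15/4)⁴ = 14*(50625/256) = 354375/128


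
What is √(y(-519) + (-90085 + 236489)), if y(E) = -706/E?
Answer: √39435894258/519 ≈ 382.63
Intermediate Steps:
√(y(-519) + (-90085 + 236489)) = √(-706/(-519) + (-90085 + 236489)) = √(-706*(-1/519) + 146404) = √(706/519 + 146404) = √(75984382/519) = √39435894258/519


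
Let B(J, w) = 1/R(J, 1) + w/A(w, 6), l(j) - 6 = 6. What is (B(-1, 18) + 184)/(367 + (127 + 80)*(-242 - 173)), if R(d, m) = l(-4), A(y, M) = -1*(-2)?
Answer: -2317/1026456 ≈ -0.0022573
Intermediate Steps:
l(j) = 12 (l(j) = 6 + 6 = 12)
A(y, M) = 2
R(d, m) = 12
B(J, w) = 1/12 + w/2
(B(-1, 18) + 184)/(367 + (127 + 80)*(-242 - 173)) = ((1/12 + (½)*18) + 184)/(367 + (127 + 80)*(-242 - 173)) = ((1/12 + 9) + 184)/(367 + 207*(-415)) = (109/12 + 184)/(367 - 85905) = (2317/12)/(-85538) = (2317/12)*(-1/85538) = -2317/1026456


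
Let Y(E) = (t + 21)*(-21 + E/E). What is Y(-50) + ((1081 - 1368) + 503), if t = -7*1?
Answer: -64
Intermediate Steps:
t = -7
Y(E) = -280 (Y(E) = (-7 + 21)*(-21 + E/E) = 14*(-21 + 1) = 14*(-20) = -280)
Y(-50) + ((1081 - 1368) + 503) = -280 + ((1081 - 1368) + 503) = -280 + (-287 + 503) = -280 + 216 = -64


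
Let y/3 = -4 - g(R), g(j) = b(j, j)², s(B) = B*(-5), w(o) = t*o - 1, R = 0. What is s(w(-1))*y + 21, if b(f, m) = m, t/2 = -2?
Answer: 201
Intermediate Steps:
t = -4 (t = 2*(-2) = -4)
w(o) = -1 - 4*o (w(o) = -4*o - 1 = -1 - 4*o)
s(B) = -5*B
g(j) = j²
y = -12 (y = 3*(-4 - 1*0²) = 3*(-4 - 1*0) = 3*(-4 + 0) = 3*(-4) = -12)
s(w(-1))*y + 21 = -5*(-1 - 4*(-1))*(-12) + 21 = -5*(-1 + 4)*(-12) + 21 = -5*3*(-12) + 21 = -15*(-12) + 21 = 180 + 21 = 201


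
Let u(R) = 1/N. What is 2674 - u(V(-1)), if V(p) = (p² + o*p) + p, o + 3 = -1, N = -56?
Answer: 149745/56 ≈ 2674.0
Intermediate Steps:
o = -4 (o = -3 - 1 = -4)
V(p) = p² - 3*p (V(p) = (p² - 4*p) + p = p² - 3*p)
u(R) = -1/56 (u(R) = 1/(-56) = -1/56)
2674 - u(V(-1)) = 2674 - 1*(-1/56) = 2674 + 1/56 = 149745/56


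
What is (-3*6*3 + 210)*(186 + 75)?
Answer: 40716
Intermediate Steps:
(-3*6*3 + 210)*(186 + 75) = (-18*3 + 210)*261 = (-54 + 210)*261 = 156*261 = 40716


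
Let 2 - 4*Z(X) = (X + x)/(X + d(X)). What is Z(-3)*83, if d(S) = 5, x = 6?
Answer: 83/8 ≈ 10.375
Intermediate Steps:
Z(X) = ½ - (6 + X)/(4*(5 + X)) (Z(X) = ½ - (X + 6)/(4*(X + 5)) = ½ - (6 + X)/(4*(5 + X)))
Z(-3)*83 = ((4 - 3)/(4*(5 - 3)))*83 = ((¼)*1/2)*83 = ((¼)*(½)*1)*83 = (⅛)*83 = 83/8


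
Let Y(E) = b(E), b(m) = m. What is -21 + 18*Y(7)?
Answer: 105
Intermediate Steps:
Y(E) = E
-21 + 18*Y(7) = -21 + 18*7 = -21 + 126 = 105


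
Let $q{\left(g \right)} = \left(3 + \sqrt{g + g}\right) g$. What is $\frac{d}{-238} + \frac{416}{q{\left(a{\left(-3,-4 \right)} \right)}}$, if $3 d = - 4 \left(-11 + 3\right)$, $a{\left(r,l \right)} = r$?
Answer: $\frac{16 \left(- \sqrt{6} + 3097 i\right)}{357 \left(\sqrt{6} - 3 i\right)} \approx -27.778 + 22.644 i$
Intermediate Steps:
$q{\left(g \right)} = g \left(3 + \sqrt{2} \sqrt{g}\right)$ ($q{\left(g \right)} = \left(3 + \sqrt{2 g}\right) g = \left(3 + \sqrt{2} \sqrt{g}\right) g = g \left(3 + \sqrt{2} \sqrt{g}\right)$)
$d = \frac{32}{3}$ ($d = \frac{\left(-4\right) \left(-11 + 3\right)}{3} = \frac{\left(-4\right) \left(-8\right)}{3} = \frac{1}{3} \cdot 32 = \frac{32}{3} \approx 10.667$)
$\frac{d}{-238} + \frac{416}{q{\left(a{\left(-3,-4 \right)} \right)}} = \frac{32}{3 \left(-238\right)} + \frac{416}{3 \left(-3\right) + \sqrt{2} \left(-3\right)^{\frac{3}{2}}} = \frac{32}{3} \left(- \frac{1}{238}\right) + \frac{416}{-9 + \sqrt{2} \left(- 3 i \sqrt{3}\right)} = - \frac{16}{357} + \frac{416}{-9 - 3 i \sqrt{6}}$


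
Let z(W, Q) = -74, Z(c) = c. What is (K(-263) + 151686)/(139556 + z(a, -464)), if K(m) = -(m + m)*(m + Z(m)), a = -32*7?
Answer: -62495/69741 ≈ -0.89610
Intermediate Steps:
a = -224
K(m) = -4*m² (K(m) = -(m + m)*(m + m) = -2*m*2*m = -4*m²)
(K(-263) + 151686)/(139556 + z(a, -464)) = (-4*(-263)² + 151686)/(139556 - 74) = (-4*69169 + 151686)/139482 = (-276676 + 151686)*(1/139482) = -124990*1/139482 = -62495/69741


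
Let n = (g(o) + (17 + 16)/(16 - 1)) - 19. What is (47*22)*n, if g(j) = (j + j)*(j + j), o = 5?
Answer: 430144/5 ≈ 86029.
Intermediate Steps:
g(j) = 4*j**2 (g(j) = (2*j)*(2*j) = 4*j**2)
n = 416/5 (n = (4*5**2 + (17 + 16)/(16 - 1)) - 19 = (4*25 + 33/15) - 19 = (100 + 33*(1/15)) - 19 = (100 + 11/5) - 19 = 511/5 - 19 = 416/5 ≈ 83.200)
(47*22)*n = (47*22)*(416/5) = 1034*(416/5) = 430144/5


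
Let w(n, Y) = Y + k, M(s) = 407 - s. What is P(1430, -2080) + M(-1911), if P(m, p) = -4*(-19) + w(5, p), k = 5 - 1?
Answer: 318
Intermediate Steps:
k = 4
w(n, Y) = 4 + Y (w(n, Y) = Y + 4 = 4 + Y)
P(m, p) = 80 + p (P(m, p) = -4*(-19) + (4 + p) = 76 + (4 + p) = 80 + p)
P(1430, -2080) + M(-1911) = (80 - 2080) + (407 - 1*(-1911)) = -2000 + (407 + 1911) = -2000 + 2318 = 318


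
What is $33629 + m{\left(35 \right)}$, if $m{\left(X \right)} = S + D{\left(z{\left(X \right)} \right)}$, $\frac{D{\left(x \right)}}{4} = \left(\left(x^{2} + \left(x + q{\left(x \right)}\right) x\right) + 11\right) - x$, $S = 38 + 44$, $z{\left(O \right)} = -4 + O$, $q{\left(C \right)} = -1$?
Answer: $41195$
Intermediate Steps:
$S = 82$
$D{\left(x \right)} = 44 - 4 x + 4 x^{2} + 4 x \left(-1 + x\right)$ ($D{\left(x \right)} = 4 \left(\left(\left(x^{2} + \left(x - 1\right) x\right) + 11\right) - x\right) = 4 \left(\left(\left(x^{2} + \left(-1 + x\right) x\right) + 11\right) - x\right) = 4 \left(\left(\left(x^{2} + x \left(-1 + x\right)\right) + 11\right) - x\right) = 4 \left(\left(11 + x^{2} + x \left(-1 + x\right)\right) - x\right) = 4 \left(11 + x^{2} - x + x \left(-1 + x\right)\right) = 44 - 4 x + 4 x^{2} + 4 x \left(-1 + x\right)$)
$m{\left(X \right)} = 158 - 8 X + 8 \left(-4 + X\right)^{2}$ ($m{\left(X \right)} = 82 + \left(44 - 8 \left(-4 + X\right) + 8 \left(-4 + X\right)^{2}\right) = 82 + \left(44 - \left(-32 + 8 X\right) + 8 \left(-4 + X\right)^{2}\right) = 82 + \left(76 - 8 X + 8 \left(-4 + X\right)^{2}\right) = 158 - 8 X + 8 \left(-4 + X\right)^{2}$)
$33629 + m{\left(35 \right)} = 33629 + \left(286 - 2520 + 8 \cdot 35^{2}\right) = 33629 + \left(286 - 2520 + 8 \cdot 1225\right) = 33629 + \left(286 - 2520 + 9800\right) = 33629 + 7566 = 41195$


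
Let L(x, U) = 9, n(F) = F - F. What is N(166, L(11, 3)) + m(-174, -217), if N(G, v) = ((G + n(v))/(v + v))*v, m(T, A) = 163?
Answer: 246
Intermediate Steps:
n(F) = 0
N(G, v) = G/2 (N(G, v) = ((G + 0)/(v + v))*v = (G/((2*v)))*v = (G*(1/(2*v)))*v = (G/(2*v))*v = G/2)
N(166, L(11, 3)) + m(-174, -217) = (1/2)*166 + 163 = 83 + 163 = 246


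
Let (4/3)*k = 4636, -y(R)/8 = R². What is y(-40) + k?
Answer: -9323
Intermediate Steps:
y(R) = -8*R²
k = 3477 (k = (¾)*4636 = 3477)
y(-40) + k = -8*(-40)² + 3477 = -8*1600 + 3477 = -12800 + 3477 = -9323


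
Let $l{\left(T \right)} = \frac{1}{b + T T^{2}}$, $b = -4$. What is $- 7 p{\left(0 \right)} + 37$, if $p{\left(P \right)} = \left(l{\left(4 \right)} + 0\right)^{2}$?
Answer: $\frac{133193}{3600} \approx 36.998$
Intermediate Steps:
$l{\left(T \right)} = \frac{1}{-4 + T^{3}}$ ($l{\left(T \right)} = \frac{1}{-4 + T T^{2}} = \frac{1}{-4 + T^{3}}$)
$p{\left(P \right)} = \frac{1}{3600}$ ($p{\left(P \right)} = \left(\frac{1}{-4 + 4^{3}} + 0\right)^{2} = \left(\frac{1}{-4 + 64} + 0\right)^{2} = \left(\frac{1}{60} + 0\right)^{2} = \left(\frac{1}{60}\right)^{2} = \frac{1}{3600}$)
$- 7 p{\left(0 \right)} + 37 = \left(-7\right) \frac{1}{3600} + 37 = - \frac{7}{3600} + 37 = \frac{133193}{3600}$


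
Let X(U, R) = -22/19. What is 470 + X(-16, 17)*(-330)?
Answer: 16190/19 ≈ 852.11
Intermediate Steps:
X(U, R) = -22/19 (X(U, R) = -22*1/19 = -22/19)
470 + X(-16, 17)*(-330) = 470 - 22/19*(-330) = 470 + 7260/19 = 16190/19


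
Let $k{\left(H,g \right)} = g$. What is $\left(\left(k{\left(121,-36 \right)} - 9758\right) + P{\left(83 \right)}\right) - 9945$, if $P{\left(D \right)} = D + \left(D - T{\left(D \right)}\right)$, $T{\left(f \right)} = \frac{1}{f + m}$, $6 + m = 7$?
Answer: $- \frac{1644133}{84} \approx -19573.0$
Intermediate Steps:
$m = 1$ ($m = -6 + 7 = 1$)
$T{\left(f \right)} = \frac{1}{1 + f}$ ($T{\left(f \right)} = \frac{1}{f + 1} = \frac{1}{1 + f}$)
$P{\left(D \right)} = - \frac{1}{1 + D} + 2 D$ ($P{\left(D \right)} = D + \left(D - \frac{1}{1 + D}\right) = - \frac{1}{1 + D} + 2 D$)
$\left(\left(k{\left(121,-36 \right)} - 9758\right) + P{\left(83 \right)}\right) - 9945 = \left(\left(-36 - 9758\right) + \frac{-1 + 2 \cdot 83 \left(1 + 83\right)}{1 + 83}\right) - 9945 = \left(\left(-36 - 9758\right) + \frac{-1 + 2 \cdot 83 \cdot 84}{84}\right) - 9945 = \left(-9794 + \frac{-1 + 13944}{84}\right) - 9945 = \left(-9794 + \frac{1}{84} \cdot 13943\right) - 9945 = \left(-9794 + \frac{13943}{84}\right) - 9945 = - \frac{808753}{84} - 9945 = - \frac{1644133}{84}$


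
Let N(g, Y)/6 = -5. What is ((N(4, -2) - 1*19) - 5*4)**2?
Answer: 4761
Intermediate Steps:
N(g, Y) = -30 (N(g, Y) = 6*(-5) = -30)
((N(4, -2) - 1*19) - 5*4)**2 = ((-30 - 1*19) - 5*4)**2 = ((-30 - 19) - 20)**2 = (-49 - 20)**2 = (-69)**2 = 4761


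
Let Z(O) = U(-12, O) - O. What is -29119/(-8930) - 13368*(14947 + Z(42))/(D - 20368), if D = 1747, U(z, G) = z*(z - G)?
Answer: 619066961873/55428510 ≈ 11169.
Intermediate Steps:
Z(O) = 144 + 11*O (Z(O) = -12*(-12 - O) - O = (144 + 12*O) - O = 144 + 11*O)
-29119/(-8930) - 13368*(14947 + Z(42))/(D - 20368) = -29119/(-8930) - 13368*(14947 + (144 + 11*42))/(1747 - 20368) = -29119*(-1/8930) - 13368/((-18621/(14947 + (144 + 462)))) = 29119/8930 - 13368/((-18621/(14947 + 606))) = 29119/8930 - 13368/((-18621/15553)) = 29119/8930 - 13368/((-18621*1/15553)) = 29119/8930 - 13368/(-18621/15553) = 29119/8930 - 13368*(-15553/18621) = 29119/8930 + 69304168/6207 = 619066961873/55428510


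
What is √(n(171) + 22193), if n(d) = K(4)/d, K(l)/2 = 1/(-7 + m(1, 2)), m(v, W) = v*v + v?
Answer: √1802626235/285 ≈ 148.97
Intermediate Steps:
m(v, W) = v + v² (m(v, W) = v² + v = v + v²)
K(l) = -⅖ (K(l) = 2/(-7 + 1*(1 + 1)) = 2/(-7 + 1*2) = 2/(-7 + 2) = 2/(-5) = 2*(-⅕) = -⅖)
n(d) = -2/(5*d)
√(n(171) + 22193) = √(-⅖/171 + 22193) = √(-⅖*1/171 + 22193) = √(-2/855 + 22193) = √(18975013/855) = √1802626235/285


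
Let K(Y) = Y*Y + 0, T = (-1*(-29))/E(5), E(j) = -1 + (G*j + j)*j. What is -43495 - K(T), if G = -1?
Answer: -44336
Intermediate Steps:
E(j) = -1 (E(j) = -1 + (-j + j)*j = -1 + 0*j = -1 + 0 = -1)
T = -29 (T = -1*(-29)/(-1) = 29*(-1) = -29)
K(Y) = Y² (K(Y) = Y² + 0 = Y²)
-43495 - K(T) = -43495 - 1*(-29)² = -43495 - 1*841 = -43495 - 841 = -44336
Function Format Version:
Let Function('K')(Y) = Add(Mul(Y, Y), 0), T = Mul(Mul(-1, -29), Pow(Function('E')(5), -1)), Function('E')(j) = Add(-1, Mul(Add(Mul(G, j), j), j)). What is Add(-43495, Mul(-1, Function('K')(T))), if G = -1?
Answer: -44336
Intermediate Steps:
Function('E')(j) = -1 (Function('E')(j) = Add(-1, Mul(Add(Mul(-1, j), j), j)) = Add(-1, Mul(0, j)) = Add(-1, 0) = -1)
T = -29 (T = Mul(Mul(-1, -29), Pow(-1, -1)) = Mul(29, -1) = -29)
Function('K')(Y) = Pow(Y, 2) (Function('K')(Y) = Add(Pow(Y, 2), 0) = Pow(Y, 2))
Add(-43495, Mul(-1, Function('K')(T))) = Add(-43495, Mul(-1, Pow(-29, 2))) = Add(-43495, Mul(-1, 841)) = Add(-43495, -841) = -44336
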